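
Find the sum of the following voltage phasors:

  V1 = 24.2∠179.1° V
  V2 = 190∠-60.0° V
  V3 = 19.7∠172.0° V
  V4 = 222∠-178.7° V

Step 1 — Convert each phasor to rectangular form:
  V1 = 24.2·(cos(179.1°) + j·sin(179.1°)) = -24.2 + j0.3801 V
  V2 = 190·(cos(-60.0°) + j·sin(-60.0°)) = 95 - j164.5 V
  V3 = 19.7·(cos(172.0°) + j·sin(172.0°)) = -19.51 + j2.742 V
  V4 = 222·(cos(-178.7°) + j·sin(-178.7°)) = -221.9 - j5.037 V
Step 2 — Sum components: V_total = -170.6 - j166.5 V.
Step 3 — Convert to polar: |V_total| = 238.4 V, ∠V_total = -135.7°.

V_total = 238.4∠-135.7° V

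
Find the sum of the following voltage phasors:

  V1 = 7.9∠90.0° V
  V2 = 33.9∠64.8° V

Step 1 — Convert each phasor to rectangular form:
  V1 = 7.9·(cos(90.0°) + j·sin(90.0°)) = 0 + j7.9 V
  V2 = 33.9·(cos(64.8°) + j·sin(64.8°)) = 14.43 + j30.67 V
Step 2 — Sum components: V_total = 14.43 + j38.57 V.
Step 3 — Convert to polar: |V_total| = 41.19 V, ∠V_total = 69.5°.

V_total = 41.19∠69.5° V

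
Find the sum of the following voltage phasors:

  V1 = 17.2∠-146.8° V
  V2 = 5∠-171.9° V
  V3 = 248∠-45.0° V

Step 1 — Convert each phasor to rectangular form:
  V1 = 17.2·(cos(-146.8°) + j·sin(-146.8°)) = -14.39 - j9.418 V
  V2 = 5·(cos(-171.9°) + j·sin(-171.9°)) = -4.95 - j0.7045 V
  V3 = 248·(cos(-45.0°) + j·sin(-45.0°)) = 175.4 - j175.4 V
Step 2 — Sum components: V_total = 156 - j185.5 V.
Step 3 — Convert to polar: |V_total| = 242.4 V, ∠V_total = -49.9°.

V_total = 242.4∠-49.9° V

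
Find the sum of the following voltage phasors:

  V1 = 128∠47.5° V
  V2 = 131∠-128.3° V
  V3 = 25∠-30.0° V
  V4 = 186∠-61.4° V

Step 1 — Convert each phasor to rectangular form:
  V1 = 128·(cos(47.5°) + j·sin(47.5°)) = 86.48 + j94.37 V
  V2 = 131·(cos(-128.3°) + j·sin(-128.3°)) = -81.19 - j102.8 V
  V3 = 25·(cos(-30.0°) + j·sin(-30.0°)) = 21.65 - j12.5 V
  V4 = 186·(cos(-61.4°) + j·sin(-61.4°)) = 89.04 - j163.3 V
Step 2 — Sum components: V_total = 116 - j184.2 V.
Step 3 — Convert to polar: |V_total| = 217.7 V, ∠V_total = -57.8°.

V_total = 217.7∠-57.8° V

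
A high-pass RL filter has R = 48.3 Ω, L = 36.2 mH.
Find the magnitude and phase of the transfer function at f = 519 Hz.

Step 1 — Angular frequency: ω = 2π·519 = 3261 rad/s.
Step 2 — Transfer function: H(jω) = jωL/(R + jωL).
Step 3 — Numerator jωL = j·118; denominator R + jωL = 48.3 + j118.
Step 4 — H = 0.8566 + j0.3505.
Step 5 — Magnitude: |H| = 0.9255 (-0.7 dB); phase: φ = 22.3°.

|H| = 0.9255 (-0.7 dB), φ = 22.3°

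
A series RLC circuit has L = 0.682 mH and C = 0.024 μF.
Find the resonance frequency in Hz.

Step 1 — Resonance condition Im(Z)=0 gives ω₀ = 1/√(LC).
Step 2 — ω₀ = 1/√(0.000682·2.4e-08) = 2.472e+05 rad/s.
Step 3 — f₀ = ω₀/(2π) = 3.934e+04 Hz.

f₀ = 3.934e+04 Hz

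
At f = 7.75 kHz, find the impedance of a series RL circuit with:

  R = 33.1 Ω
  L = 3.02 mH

Step 1 — Angular frequency: ω = 2π·f = 2π·7750 = 4.869e+04 rad/s.
Step 2 — Component impedances:
  R: Z = R = 33.1 Ω
  L: Z = jωL = j·4.869e+04·0.00302 = 0 + j147.1 Ω
Step 3 — Series combination: Z_total = R + L = 33.1 + j147.1 Ω = 150.7∠77.3° Ω.

Z = 33.1 + j147.1 Ω = 150.7∠77.3° Ω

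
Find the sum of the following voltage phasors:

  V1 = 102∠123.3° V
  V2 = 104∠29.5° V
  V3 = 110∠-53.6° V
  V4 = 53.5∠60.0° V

Step 1 — Convert each phasor to rectangular form:
  V1 = 102·(cos(123.3°) + j·sin(123.3°)) = -56 + j85.25 V
  V2 = 104·(cos(29.5°) + j·sin(29.5°)) = 90.52 + j51.21 V
  V3 = 110·(cos(-53.6°) + j·sin(-53.6°)) = 65.28 - j88.54 V
  V4 = 53.5·(cos(60.0°) + j·sin(60.0°)) = 26.75 + j46.33 V
Step 2 — Sum components: V_total = 126.5 + j94.26 V.
Step 3 — Convert to polar: |V_total| = 157.8 V, ∠V_total = 36.7°.

V_total = 157.8∠36.7° V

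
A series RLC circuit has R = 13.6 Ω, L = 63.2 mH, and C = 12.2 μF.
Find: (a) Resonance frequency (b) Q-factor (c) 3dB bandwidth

Step 1 — Resonance condition Im(Z)=0 gives ω₀ = 1/√(LC).
Step 2 — ω₀ = 1/√(0.0632·1.22e-05) = 1139 rad/s.
Step 3 — f₀ = ω₀/(2π) = 181.3 Hz.
Step 4 — Series Q: Q = ω₀L/R = 1139·0.0632/13.6 = 5.292.
Step 5 — 3dB bandwidth: Δω = ω₀/Q = 215.2 rad/s; BW = Δω/(2π) = 34.25 Hz.

(a) f₀ = 181.3 Hz  (b) Q = 5.292  (c) BW = 34.25 Hz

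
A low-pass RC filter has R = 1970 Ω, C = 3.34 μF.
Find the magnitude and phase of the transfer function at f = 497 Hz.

Step 1 — Angular frequency: ω = 2π·497 = 3123 rad/s.
Step 2 — Transfer function: H(jω) = 1/(1 + jωRC).
Step 3 — Denominator: 1 + jωRC = 1 + j·3123·1970·3.34e-06 = 1 + j20.55.
Step 4 — H = 0.002363 - j0.04855.
Step 5 — Magnitude: |H| = 0.04861 (-26.3 dB); phase: φ = -87.2°.

|H| = 0.04861 (-26.3 dB), φ = -87.2°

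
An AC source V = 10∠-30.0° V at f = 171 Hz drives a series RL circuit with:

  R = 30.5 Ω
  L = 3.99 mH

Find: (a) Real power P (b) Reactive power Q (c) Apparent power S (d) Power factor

Step 1 — Angular frequency: ω = 2π·f = 2π·171 = 1074 rad/s.
Step 2 — Component impedances:
  R: Z = R = 30.5 Ω
  L: Z = jωL = j·1074·0.00399 = 0 + j4.287 Ω
Step 3 — Series combination: Z_total = R + L = 30.5 + j4.287 Ω = 30.8∠8.0° Ω.
Step 4 — Source phasor: V = 10∠-30.0° V = 8.66 - j5 V.
Step 5 — Current: I = V / Z = 0.2558 - j0.1999 A = 0.3247∠-38.0° A.
Step 6 — Complex power: S = V·I* = 3.215 + j0.4519 VA.
Step 7 — Real power: P = Re(S) = 3.215 W.
Step 8 — Reactive power: Q = Im(S) = 0.4519 VAR.
Step 9 — Apparent power: |S| = 3.247 VA.
Step 10 — Power factor: PF = P/|S| = 0.9903 (lagging).

(a) P = 3.215 W  (b) Q = 0.4519 VAR  (c) S = 3.247 VA  (d) PF = 0.9903 (lagging)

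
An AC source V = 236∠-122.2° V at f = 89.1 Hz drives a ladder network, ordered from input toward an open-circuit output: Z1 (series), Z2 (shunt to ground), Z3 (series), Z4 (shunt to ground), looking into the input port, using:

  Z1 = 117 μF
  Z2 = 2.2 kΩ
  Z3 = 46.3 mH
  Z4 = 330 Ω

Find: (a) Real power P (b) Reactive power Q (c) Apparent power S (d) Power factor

Step 1 — Angular frequency: ω = 2π·f = 2π·89.1 = 559.8 rad/s.
Step 2 — Component impedances:
  Z1: Z = 1/(jωC) = -j/(ω·C) = 0 - j15.27 Ω
  Z2: Z = R = 2200 Ω
  Z3: Z = jωL = j·559.8·0.0463 = 0 + j25.92 Ω
  Z4: Z = R = 330 Ω
Step 3 — Ladder network (open output): work backward from the far end, alternating series and parallel combinations. Z_in = 287.2 + j4.33 Ω = 287.2∠0.9° Ω.
Step 4 — Source phasor: V = 236∠-122.2° V = -125.8 - j199.7 V.
Step 5 — Current: I = V / Z = -0.4483 - j0.6887 A = 0.8218∠-123.1° A.
Step 6 — Complex power: S = V·I* = 193.9 + j2.924 VA.
Step 7 — Real power: P = Re(S) = 193.9 W.
Step 8 — Reactive power: Q = Im(S) = 2.924 VAR.
Step 9 — Apparent power: |S| = 193.9 VA.
Step 10 — Power factor: PF = P/|S| = 0.9999 (lagging).

(a) P = 193.9 W  (b) Q = 2.924 VAR  (c) S = 193.9 VA  (d) PF = 0.9999 (lagging)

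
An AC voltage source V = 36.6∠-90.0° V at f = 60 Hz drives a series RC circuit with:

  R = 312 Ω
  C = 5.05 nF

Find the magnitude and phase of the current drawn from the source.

Step 1 — Angular frequency: ω = 2π·f = 2π·60 = 377 rad/s.
Step 2 — Component impedances:
  R: Z = R = 312 Ω
  C: Z = 1/(jωC) = -j/(ω·C) = 0 - j5.253e+05 Ω
Step 3 — Series combination: Z_total = R + C = 312 - j5.253e+05 Ω = 5.253e+05∠-90.0° Ω.
Step 4 — Source phasor: V = 36.6∠-90.0° V = 0 - j36.6 V.
Step 5 — Ohm's law: I = V / Z_total = (0 - j36.6) / (312 - j5.253e+05) = 6.968e-05 - j4.139e-08 A.
Step 6 — Convert to polar: |I| = 6.968e-05 A, ∠I = -0.0°.

I = 6.968e-05∠-0.0° A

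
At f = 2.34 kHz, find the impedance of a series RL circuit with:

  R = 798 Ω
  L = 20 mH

Step 1 — Angular frequency: ω = 2π·f = 2π·2340 = 1.47e+04 rad/s.
Step 2 — Component impedances:
  R: Z = R = 798 Ω
  L: Z = jωL = j·1.47e+04·0.02 = 0 + j294.1 Ω
Step 3 — Series combination: Z_total = R + L = 798 + j294.1 Ω = 850.5∠20.2° Ω.

Z = 798 + j294.1 Ω = 850.5∠20.2° Ω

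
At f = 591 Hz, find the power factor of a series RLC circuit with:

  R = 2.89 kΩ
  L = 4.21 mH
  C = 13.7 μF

Step 1 — Angular frequency: ω = 2π·f = 2π·591 = 3713 rad/s.
Step 2 — Component impedances:
  R: Z = R = 2890 Ω
  L: Z = jωL = j·3713·0.00421 = 0 + j15.63 Ω
  C: Z = 1/(jωC) = -j/(ω·C) = 0 - j19.66 Ω
Step 3 — Series combination: Z_total = R + L + C = 2890 - j4.024 Ω = 2890∠-0.1° Ω.
Step 4 — Power factor: PF = cos(φ) = Re(Z)/|Z| = 2890/2890 = 1.
Step 5 — Type: Im(Z) = -4.024 ⇒ leading (phase φ = -0.1°).

PF = 1 (leading, φ = -0.1°)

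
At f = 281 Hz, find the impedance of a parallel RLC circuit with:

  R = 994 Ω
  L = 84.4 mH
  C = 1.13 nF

Step 1 — Angular frequency: ω = 2π·f = 2π·281 = 1766 rad/s.
Step 2 — Component impedances:
  R: Z = R = 994 Ω
  L: Z = jωL = j·1766·0.0844 = 0 + j149 Ω
  C: Z = 1/(jωC) = -j/(ω·C) = 0 - j5.012e+05 Ω
Step 3 — Parallel combination: 1/Z_total = 1/R + 1/L + 1/C; Z_total = 21.86 + j145.8 Ω = 147.4∠81.5° Ω.

Z = 21.86 + j145.8 Ω = 147.4∠81.5° Ω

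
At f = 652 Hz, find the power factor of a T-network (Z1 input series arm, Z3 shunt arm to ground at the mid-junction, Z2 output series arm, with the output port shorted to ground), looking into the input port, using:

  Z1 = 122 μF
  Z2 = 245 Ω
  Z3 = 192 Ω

Step 1 — Angular frequency: ω = 2π·f = 2π·652 = 4097 rad/s.
Step 2 — Component impedances:
  Z1: Z = 1/(jωC) = -j/(ω·C) = 0 - j2.001 Ω
  Z2: Z = R = 245 Ω
  Z3: Z = R = 192 Ω
Step 3 — With the output port shorted to ground, the output series arm Z2 runs from the junction to ground; the shunt arm Z3 also runs from the junction to ground. They appear in parallel: Z3 || Z2 = 107.6 Ω.
Step 4 — Series with input arm Z1: Z_in = Z1 + (Z3 || Z2) = 107.6 - j2.001 Ω = 107.7∠-1.1° Ω.
Step 5 — Power factor: PF = cos(φ) = Re(Z)/|Z| = 107.64/107.66 = 0.9998.
Step 6 — Type: Im(Z) = -2.001 ⇒ leading (phase φ = -1.1°).

PF = 0.9998 (leading, φ = -1.1°)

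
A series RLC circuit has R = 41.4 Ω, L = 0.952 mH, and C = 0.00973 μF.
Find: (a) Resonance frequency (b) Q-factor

Step 1 — Resonance condition Im(Z)=0 gives ω₀ = 1/√(LC).
Step 2 — ω₀ = 1/√(0.000952·9.73e-09) = 3.286e+05 rad/s.
Step 3 — f₀ = ω₀/(2π) = 5.229e+04 Hz.
Step 4 — Series Q: Q = ω₀L/R = 3.286e+05·0.000952/41.4 = 7.555.

(a) f₀ = 5.229e+04 Hz  (b) Q = 7.555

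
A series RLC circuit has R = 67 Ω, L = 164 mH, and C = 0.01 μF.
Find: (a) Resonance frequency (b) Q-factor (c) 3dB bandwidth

Step 1 — Resonance: ω₀ = 1/√(LC) = 1/√(0.164·1e-08) = 2.469e+04 rad/s.
Step 2 — f₀ = ω₀/(2π) = 3930 Hz.
Step 3 — Series Q: Q = ω₀L/R = 2.469e+04·0.164/67 = 60.44.
Step 4 — Bandwidth: Δω = ω₀/Q = 408.5 rad/s; BW = Δω/(2π) = 65.02 Hz.

(a) f₀ = 3930 Hz  (b) Q = 60.44  (c) BW = 65.02 Hz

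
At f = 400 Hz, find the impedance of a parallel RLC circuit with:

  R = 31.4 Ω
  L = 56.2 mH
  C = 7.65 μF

Step 1 — Angular frequency: ω = 2π·f = 2π·400 = 2513 rad/s.
Step 2 — Component impedances:
  R: Z = R = 31.4 Ω
  L: Z = jωL = j·2513·0.0562 = 0 + j141.2 Ω
  C: Z = 1/(jωC) = -j/(ω·C) = 0 - j52.01 Ω
Step 3 — Parallel combination: 1/Z_total = 1/R + 1/L + 1/C; Z_total = 27.41 - j10.46 Ω = 29.34∠-20.9° Ω.

Z = 27.41 - j10.46 Ω = 29.34∠-20.9° Ω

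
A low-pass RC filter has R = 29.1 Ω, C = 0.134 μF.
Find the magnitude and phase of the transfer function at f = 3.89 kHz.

Step 1 — Angular frequency: ω = 2π·3890 = 2.444e+04 rad/s.
Step 2 — Transfer function: H(jω) = 1/(1 + jωRC).
Step 3 — Denominator: 1 + jωRC = 1 + j·2.444e+04·29.1·1.34e-07 = 1 + j0.09531.
Step 4 — H = 0.991 - j0.09445.
Step 5 — Magnitude: |H| = 0.9955 (-0.0 dB); phase: φ = -5.4°.

|H| = 0.9955 (-0.0 dB), φ = -5.4°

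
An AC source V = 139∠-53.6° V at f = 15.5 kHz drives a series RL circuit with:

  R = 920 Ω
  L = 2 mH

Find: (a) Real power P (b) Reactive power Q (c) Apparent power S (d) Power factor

Step 1 — Angular frequency: ω = 2π·f = 2π·1.55e+04 = 9.739e+04 rad/s.
Step 2 — Component impedances:
  R: Z = R = 920 Ω
  L: Z = jωL = j·9.739e+04·0.002 = 0 + j194.8 Ω
Step 3 — Series combination: Z_total = R + L = 920 + j194.8 Ω = 940.4∠12.0° Ω.
Step 4 — Source phasor: V = 139∠-53.6° V = 82.49 - j111.9 V.
Step 5 — Current: I = V / Z = 0.06117 - j0.1346 A = 0.1478∠-65.6° A.
Step 6 — Complex power: S = V·I* = 20.1 + j4.256 VA.
Step 7 — Real power: P = Re(S) = 20.1 W.
Step 8 — Reactive power: Q = Im(S) = 4.256 VAR.
Step 9 — Apparent power: |S| = 20.55 VA.
Step 10 — Power factor: PF = P/|S| = 0.9783 (lagging).

(a) P = 20.1 W  (b) Q = 4.256 VAR  (c) S = 20.55 VA  (d) PF = 0.9783 (lagging)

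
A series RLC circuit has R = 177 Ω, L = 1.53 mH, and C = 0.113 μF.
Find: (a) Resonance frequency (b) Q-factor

Step 1 — Resonance condition Im(Z)=0 gives ω₀ = 1/√(LC).
Step 2 — ω₀ = 1/√(0.00153·1.13e-07) = 7.605e+04 rad/s.
Step 3 — f₀ = ω₀/(2π) = 1.21e+04 Hz.
Step 4 — Series Q: Q = ω₀L/R = 7.605e+04·0.00153/177 = 0.6574.

(a) f₀ = 1.21e+04 Hz  (b) Q = 0.6574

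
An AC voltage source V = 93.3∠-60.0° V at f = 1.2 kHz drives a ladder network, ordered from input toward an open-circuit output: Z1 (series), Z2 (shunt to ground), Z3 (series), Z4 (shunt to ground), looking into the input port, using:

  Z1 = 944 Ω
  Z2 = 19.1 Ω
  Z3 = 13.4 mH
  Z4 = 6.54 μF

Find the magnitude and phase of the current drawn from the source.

Step 1 — Angular frequency: ω = 2π·f = 2π·1200 = 7540 rad/s.
Step 2 — Component impedances:
  Z1: Z = R = 944 Ω
  Z2: Z = R = 19.1 Ω
  Z3: Z = jωL = j·7540·0.0134 = 0 + j101 Ω
  Z4: Z = 1/(jωC) = -j/(ω·C) = 0 - j20.28 Ω
Step 3 — Ladder network (open output): work backward from the far end, alternating series and parallel combinations. Z_in = 962.1 + j4.278 Ω = 962.1∠0.3° Ω.
Step 4 — Source phasor: V = 93.3∠-60.0° V = 46.65 - j80.8 V.
Step 5 — Ohm's law: I = V / Z_total = (46.65 - j80.8) / (962.1 + j4.278) = 0.04811 - j0.0842 A.
Step 6 — Convert to polar: |I| = 0.09698 A, ∠I = -60.3°.

I = 0.09698∠-60.3° A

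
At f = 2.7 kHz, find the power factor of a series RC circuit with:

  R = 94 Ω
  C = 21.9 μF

Step 1 — Angular frequency: ω = 2π·f = 2π·2700 = 1.696e+04 rad/s.
Step 2 — Component impedances:
  R: Z = R = 94 Ω
  C: Z = 1/(jωC) = -j/(ω·C) = 0 - j2.692 Ω
Step 3 — Series combination: Z_total = R + C = 94 - j2.692 Ω = 94.04∠-1.6° Ω.
Step 4 — Power factor: PF = cos(φ) = Re(Z)/|Z| = 94/94.04 = 0.9996.
Step 5 — Type: Im(Z) = -2.692 ⇒ leading (phase φ = -1.6°).

PF = 0.9996 (leading, φ = -1.6°)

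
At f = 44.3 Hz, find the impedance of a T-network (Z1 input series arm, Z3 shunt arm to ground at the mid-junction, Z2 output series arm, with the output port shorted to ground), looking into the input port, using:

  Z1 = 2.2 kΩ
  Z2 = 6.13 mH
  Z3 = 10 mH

Step 1 — Angular frequency: ω = 2π·f = 2π·44.3 = 278.3 rad/s.
Step 2 — Component impedances:
  Z1: Z = R = 2200 Ω
  Z2: Z = jωL = j·278.3·0.00613 = 0 + j1.706 Ω
  Z3: Z = jωL = j·278.3·0.01 = 0 + j2.783 Ω
Step 3 — With the output port shorted to ground, the output series arm Z2 runs from the junction to ground; the shunt arm Z3 also runs from the junction to ground. They appear in parallel: Z3 || Z2 = 0 + j1.058 Ω.
Step 4 — Series with input arm Z1: Z_in = Z1 + (Z3 || Z2) = 2200 + j1.058 Ω = 2200∠0.0° Ω.

Z = 2200 + j1.058 Ω = 2200∠0.0° Ω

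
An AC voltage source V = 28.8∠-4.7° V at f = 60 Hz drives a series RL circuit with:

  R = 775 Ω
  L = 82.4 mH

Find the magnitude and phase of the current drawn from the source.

Step 1 — Angular frequency: ω = 2π·f = 2π·60 = 377 rad/s.
Step 2 — Component impedances:
  R: Z = R = 775 Ω
  L: Z = jωL = j·377·0.0824 = 0 + j31.06 Ω
Step 3 — Series combination: Z_total = R + L = 775 + j31.06 Ω = 775.6∠2.3° Ω.
Step 4 — Source phasor: V = 28.8∠-4.7° V = 28.7 - j2.36 V.
Step 5 — Ohm's law: I = V / Z_total = (28.7 - j2.36) / (775 + j31.06) = 0.03686 - j0.004522 A.
Step 6 — Convert to polar: |I| = 0.03713 A, ∠I = -7.0°.

I = 0.03713∠-7.0° A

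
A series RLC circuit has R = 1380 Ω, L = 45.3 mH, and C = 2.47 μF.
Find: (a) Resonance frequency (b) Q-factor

Step 1 — Resonance condition Im(Z)=0 gives ω₀ = 1/√(LC).
Step 2 — ω₀ = 1/√(0.0453·2.47e-06) = 2990 rad/s.
Step 3 — f₀ = ω₀/(2π) = 475.8 Hz.
Step 4 — Series Q: Q = ω₀L/R = 2990·0.0453/1380 = 0.09813.

(a) f₀ = 475.8 Hz  (b) Q = 0.09813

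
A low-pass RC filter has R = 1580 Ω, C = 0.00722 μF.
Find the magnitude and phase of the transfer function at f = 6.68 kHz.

Step 1 — Angular frequency: ω = 2π·6680 = 4.197e+04 rad/s.
Step 2 — Transfer function: H(jω) = 1/(1 + jωRC).
Step 3 — Denominator: 1 + jωRC = 1 + j·4.197e+04·1580·7.22e-09 = 1 + j0.4788.
Step 4 — H = 0.8135 - j0.3895.
Step 5 — Magnitude: |H| = 0.9019 (-0.9 dB); phase: φ = -25.6°.

|H| = 0.9019 (-0.9 dB), φ = -25.6°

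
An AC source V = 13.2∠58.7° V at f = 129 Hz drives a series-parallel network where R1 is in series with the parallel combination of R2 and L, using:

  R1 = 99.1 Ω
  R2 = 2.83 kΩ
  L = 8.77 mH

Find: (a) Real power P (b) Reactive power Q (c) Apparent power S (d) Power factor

Step 1 — Angular frequency: ω = 2π·f = 2π·129 = 810.5 rad/s.
Step 2 — Component impedances:
  R1: Z = R = 99.1 Ω
  R2: Z = R = 2830 Ω
  L: Z = jωL = j·810.5·0.00877 = 0 + j7.108 Ω
Step 3 — Parallel branch: R2 || L = 1/(1/R2 + 1/L) = 0.01785 + j7.108 Ω.
Step 4 — Series with R1: Z_total = R1 + (R2 || L) = 99.12 + j7.108 Ω = 99.37∠4.1° Ω.
Step 5 — Source phasor: V = 13.2∠58.7° V = 6.858 + j11.28 V.
Step 6 — Current: I = V / Z = 0.07695 + j0.1083 A = 0.1328∠54.6° A.
Step 7 — Complex power: S = V·I* = 1.749 + j0.1254 VA.
Step 8 — Real power: P = Re(S) = 1.749 W.
Step 9 — Reactive power: Q = Im(S) = 0.1254 VAR.
Step 10 — Apparent power: |S| = 1.753 VA.
Step 11 — Power factor: PF = P/|S| = 0.9974 (lagging).

(a) P = 1.749 W  (b) Q = 0.1254 VAR  (c) S = 1.753 VA  (d) PF = 0.9974 (lagging)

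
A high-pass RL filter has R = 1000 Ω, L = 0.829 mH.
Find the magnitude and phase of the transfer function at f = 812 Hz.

Step 1 — Angular frequency: ω = 2π·812 = 5102 rad/s.
Step 2 — Transfer function: H(jω) = jωL/(R + jωL).
Step 3 — Numerator jωL = j·4.23; denominator R + jωL = 1000 + j4.23.
Step 4 — H = 1.789e-05 + j0.004229.
Step 5 — Magnitude: |H| = 0.004229 (-47.5 dB); phase: φ = 89.8°.

|H| = 0.004229 (-47.5 dB), φ = 89.8°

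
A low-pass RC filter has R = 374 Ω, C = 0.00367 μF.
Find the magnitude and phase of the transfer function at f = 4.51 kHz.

Step 1 — Angular frequency: ω = 2π·4510 = 2.834e+04 rad/s.
Step 2 — Transfer function: H(jω) = 1/(1 + jωRC).
Step 3 — Denominator: 1 + jωRC = 1 + j·2.834e+04·374·3.67e-09 = 1 + j0.0389.
Step 4 — H = 0.9985 - j0.03884.
Step 5 — Magnitude: |H| = 0.9992 (-0.0 dB); phase: φ = -2.2°.

|H| = 0.9992 (-0.0 dB), φ = -2.2°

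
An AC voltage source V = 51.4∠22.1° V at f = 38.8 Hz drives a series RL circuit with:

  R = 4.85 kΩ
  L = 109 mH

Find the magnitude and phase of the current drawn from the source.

Step 1 — Angular frequency: ω = 2π·f = 2π·38.8 = 243.8 rad/s.
Step 2 — Component impedances:
  R: Z = R = 4850 Ω
  L: Z = jωL = j·243.8·0.109 = 0 + j26.57 Ω
Step 3 — Series combination: Z_total = R + L = 4850 + j26.57 Ω = 4850∠0.3° Ω.
Step 4 — Source phasor: V = 51.4∠22.1° V = 47.62 + j19.34 V.
Step 5 — Ohm's law: I = V / Z_total = (47.62 + j19.34) / (4850 + j26.57) = 0.009841 + j0.003933 A.
Step 6 — Convert to polar: |I| = 0.0106 A, ∠I = 21.8°.

I = 0.0106∠21.8° A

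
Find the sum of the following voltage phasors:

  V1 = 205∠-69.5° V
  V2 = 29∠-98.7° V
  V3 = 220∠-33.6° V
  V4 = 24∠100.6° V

Step 1 — Convert each phasor to rectangular form:
  V1 = 205·(cos(-69.5°) + j·sin(-69.5°)) = 71.79 - j192 V
  V2 = 29·(cos(-98.7°) + j·sin(-98.7°)) = -4.387 - j28.67 V
  V3 = 220·(cos(-33.6°) + j·sin(-33.6°)) = 183.2 - j121.7 V
  V4 = 24·(cos(100.6°) + j·sin(100.6°)) = -4.415 + j23.59 V
Step 2 — Sum components: V_total = 246.2 - j318.8 V.
Step 3 — Convert to polar: |V_total| = 402.9 V, ∠V_total = -52.3°.

V_total = 402.9∠-52.3° V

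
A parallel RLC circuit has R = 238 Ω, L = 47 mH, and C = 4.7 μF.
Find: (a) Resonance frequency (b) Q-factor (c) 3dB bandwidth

Step 1 — Resonance: ω₀ = 1/√(LC) = 1/√(0.047·4.7e-06) = 2128 rad/s.
Step 2 — f₀ = ω₀/(2π) = 338.6 Hz.
Step 3 — Parallel Q: Q = R/(ω₀L) = 238/(2128·0.047) = 2.38.
Step 4 — Bandwidth: Δω = ω₀/Q = 894 rad/s; BW = Δω/(2π) = 142.3 Hz.

(a) f₀ = 338.6 Hz  (b) Q = 2.38  (c) BW = 142.3 Hz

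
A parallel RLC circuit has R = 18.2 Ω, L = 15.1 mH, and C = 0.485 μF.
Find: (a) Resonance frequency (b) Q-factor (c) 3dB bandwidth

Step 1 — Resonance: ω₀ = 1/√(LC) = 1/√(0.0151·4.85e-07) = 1.169e+04 rad/s.
Step 2 — f₀ = ω₀/(2π) = 1860 Hz.
Step 3 — Parallel Q: Q = R/(ω₀L) = 18.2/(1.169e+04·0.0151) = 0.1031.
Step 4 — Bandwidth: Δω = ω₀/Q = 1.133e+05 rad/s; BW = Δω/(2π) = 1.803e+04 Hz.

(a) f₀ = 1860 Hz  (b) Q = 0.1031  (c) BW = 1.803e+04 Hz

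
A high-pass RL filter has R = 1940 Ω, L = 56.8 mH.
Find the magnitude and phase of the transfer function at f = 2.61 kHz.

Step 1 — Angular frequency: ω = 2π·2610 = 1.64e+04 rad/s.
Step 2 — Transfer function: H(jω) = jωL/(R + jωL).
Step 3 — Numerator jωL = j·931.5; denominator R + jωL = 1940 + j931.5.
Step 4 — H = 0.1873 + j0.3902.
Step 5 — Magnitude: |H| = 0.4328 (-7.3 dB); phase: φ = 64.4°.

|H| = 0.4328 (-7.3 dB), φ = 64.4°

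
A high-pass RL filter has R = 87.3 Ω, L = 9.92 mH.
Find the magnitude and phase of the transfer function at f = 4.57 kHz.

Step 1 — Angular frequency: ω = 2π·4570 = 2.871e+04 rad/s.
Step 2 — Transfer function: H(jω) = jωL/(R + jωL).
Step 3 — Numerator jωL = j·284.8; denominator R + jωL = 87.3 + j284.8.
Step 4 — H = 0.9141 + j0.2802.
Step 5 — Magnitude: |H| = 0.9561 (-0.4 dB); phase: φ = 17.0°.

|H| = 0.9561 (-0.4 dB), φ = 17.0°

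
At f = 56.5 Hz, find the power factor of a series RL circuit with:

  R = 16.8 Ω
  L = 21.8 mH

Step 1 — Angular frequency: ω = 2π·f = 2π·56.5 = 355 rad/s.
Step 2 — Component impedances:
  R: Z = R = 16.8 Ω
  L: Z = jωL = j·355·0.0218 = 0 + j7.739 Ω
Step 3 — Series combination: Z_total = R + L = 16.8 + j7.739 Ω = 18.5∠24.7° Ω.
Step 4 — Power factor: PF = cos(φ) = Re(Z)/|Z| = 16.8/18.497 = 0.9083.
Step 5 — Type: Im(Z) = 7.739 ⇒ lagging (phase φ = 24.7°).

PF = 0.9083 (lagging, φ = 24.7°)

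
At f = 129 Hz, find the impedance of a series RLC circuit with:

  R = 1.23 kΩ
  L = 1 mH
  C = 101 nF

Step 1 — Angular frequency: ω = 2π·f = 2π·129 = 810.5 rad/s.
Step 2 — Component impedances:
  R: Z = R = 1230 Ω
  L: Z = jωL = j·810.5·0.001 = 0 + j0.8105 Ω
  C: Z = 1/(jωC) = -j/(ω·C) = 0 - j1.222e+04 Ω
Step 3 — Series combination: Z_total = R + L + C = 1230 - j1.221e+04 Ω = 1.228e+04∠-84.2° Ω.

Z = 1230 - j1.221e+04 Ω = 1.228e+04∠-84.2° Ω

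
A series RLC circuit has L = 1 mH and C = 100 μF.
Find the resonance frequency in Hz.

Step 1 — Resonance condition Im(Z)=0 gives ω₀ = 1/√(LC).
Step 2 — ω₀ = 1/√(0.001·0.0001) = 3162 rad/s.
Step 3 — f₀ = ω₀/(2π) = 503.3 Hz.

f₀ = 503.3 Hz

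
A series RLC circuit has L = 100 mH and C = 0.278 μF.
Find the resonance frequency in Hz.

Step 1 — Resonance condition Im(Z)=0 gives ω₀ = 1/√(LC).
Step 2 — ω₀ = 1/√(0.1·2.78e-07) = 5998 rad/s.
Step 3 — f₀ = ω₀/(2π) = 954.5 Hz.

f₀ = 954.5 Hz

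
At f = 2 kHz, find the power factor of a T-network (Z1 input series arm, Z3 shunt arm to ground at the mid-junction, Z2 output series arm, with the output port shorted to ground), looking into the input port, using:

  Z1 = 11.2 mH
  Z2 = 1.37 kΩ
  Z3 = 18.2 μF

Step 1 — Angular frequency: ω = 2π·f = 2π·2000 = 1.257e+04 rad/s.
Step 2 — Component impedances:
  Z1: Z = jωL = j·1.257e+04·0.0112 = 0 + j140.7 Ω
  Z2: Z = R = 1370 Ω
  Z3: Z = 1/(jωC) = -j/(ω·C) = 0 - j4.372 Ω
Step 3 — With the output port shorted to ground, the output series arm Z2 runs from the junction to ground; the shunt arm Z3 also runs from the junction to ground. They appear in parallel: Z3 || Z2 = 0.01395 - j4.372 Ω.
Step 4 — Series with input arm Z1: Z_in = Z1 + (Z3 || Z2) = 0.01395 + j136.4 Ω = 136.4∠90.0° Ω.
Step 5 — Power factor: PF = cos(φ) = Re(Z)/|Z| = 0.01395/136.4 = 0.0001023.
Step 6 — Type: Im(Z) = 136.4 ⇒ lagging (phase φ = 90.0°).

PF = 0.0001023 (lagging, φ = 90.0°)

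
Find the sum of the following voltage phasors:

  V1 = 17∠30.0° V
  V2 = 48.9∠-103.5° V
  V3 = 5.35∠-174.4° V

Step 1 — Convert each phasor to rectangular form:
  V1 = 17·(cos(30.0°) + j·sin(30.0°)) = 14.72 + j8.5 V
  V2 = 48.9·(cos(-103.5°) + j·sin(-103.5°)) = -11.42 - j47.55 V
  V3 = 5.35·(cos(-174.4°) + j·sin(-174.4°)) = -5.324 - j0.5221 V
Step 2 — Sum components: V_total = -2.018 - j39.57 V.
Step 3 — Convert to polar: |V_total| = 39.62 V, ∠V_total = -92.9°.

V_total = 39.62∠-92.9° V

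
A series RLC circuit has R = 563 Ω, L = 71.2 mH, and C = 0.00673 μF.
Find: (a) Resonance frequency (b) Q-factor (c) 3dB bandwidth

Step 1 — Resonance: ω₀ = 1/√(LC) = 1/√(0.0712·6.73e-09) = 4.568e+04 rad/s.
Step 2 — f₀ = ω₀/(2π) = 7271 Hz.
Step 3 — Series Q: Q = ω₀L/R = 4.568e+04·0.0712/563 = 5.777.
Step 4 — Bandwidth: Δω = ω₀/Q = 7907 rad/s; BW = Δω/(2π) = 1258 Hz.

(a) f₀ = 7271 Hz  (b) Q = 5.777  (c) BW = 1258 Hz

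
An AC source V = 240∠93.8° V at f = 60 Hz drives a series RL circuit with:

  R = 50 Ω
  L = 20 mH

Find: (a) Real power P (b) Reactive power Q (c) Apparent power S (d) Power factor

Step 1 — Angular frequency: ω = 2π·f = 2π·60 = 377 rad/s.
Step 2 — Component impedances:
  R: Z = R = 50 Ω
  L: Z = jωL = j·377·0.02 = 0 + j7.54 Ω
Step 3 — Series combination: Z_total = R + L = 50 + j7.54 Ω = 50.57∠8.6° Ω.
Step 4 — Source phasor: V = 240∠93.8° V = -15.91 + j239.5 V.
Step 5 — Current: I = V / Z = 0.3951 + j4.73 A = 4.746∠85.2° A.
Step 6 — Complex power: S = V·I* = 1126 + j169.9 VA.
Step 7 — Real power: P = Re(S) = 1126 W.
Step 8 — Reactive power: Q = Im(S) = 169.9 VAR.
Step 9 — Apparent power: |S| = 1139 VA.
Step 10 — Power factor: PF = P/|S| = 0.9888 (lagging).

(a) P = 1126 W  (b) Q = 169.9 VAR  (c) S = 1139 VA  (d) PF = 0.9888 (lagging)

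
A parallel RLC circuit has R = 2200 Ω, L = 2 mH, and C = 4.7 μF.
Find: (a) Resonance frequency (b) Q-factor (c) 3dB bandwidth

Step 1 — Resonance: ω₀ = 1/√(LC) = 1/√(0.002·4.7e-06) = 1.031e+04 rad/s.
Step 2 — f₀ = ω₀/(2π) = 1642 Hz.
Step 3 — Parallel Q: Q = R/(ω₀L) = 2200/(1.031e+04·0.002) = 106.6.
Step 4 — Bandwidth: Δω = ω₀/Q = 96.71 rad/s; BW = Δω/(2π) = 15.39 Hz.

(a) f₀ = 1642 Hz  (b) Q = 106.6  (c) BW = 15.39 Hz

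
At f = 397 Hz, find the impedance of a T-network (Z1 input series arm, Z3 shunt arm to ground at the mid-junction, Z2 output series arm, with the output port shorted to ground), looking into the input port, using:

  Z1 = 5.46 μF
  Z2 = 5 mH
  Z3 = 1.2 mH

Step 1 — Angular frequency: ω = 2π·f = 2π·397 = 2494 rad/s.
Step 2 — Component impedances:
  Z1: Z = 1/(jωC) = -j/(ω·C) = 0 - j73.42 Ω
  Z2: Z = jωL = j·2494·0.005 = 0 + j12.47 Ω
  Z3: Z = jωL = j·2494·0.0012 = 0 + j2.993 Ω
Step 3 — With the output port shorted to ground, the output series arm Z2 runs from the junction to ground; the shunt arm Z3 also runs from the junction to ground. They appear in parallel: Z3 || Z2 = 0 + j2.414 Ω.
Step 4 — Series with input arm Z1: Z_in = Z1 + (Z3 || Z2) = 0 - j71.01 Ω = 71.01∠-90.0° Ω.

Z = 0 - j71.01 Ω = 71.01∠-90.0° Ω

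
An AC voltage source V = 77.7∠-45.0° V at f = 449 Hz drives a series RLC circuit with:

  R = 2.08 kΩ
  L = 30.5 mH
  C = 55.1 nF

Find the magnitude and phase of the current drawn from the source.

Step 1 — Angular frequency: ω = 2π·f = 2π·449 = 2821 rad/s.
Step 2 — Component impedances:
  R: Z = R = 2080 Ω
  L: Z = jωL = j·2821·0.0305 = 0 + j86.05 Ω
  C: Z = 1/(jωC) = -j/(ω·C) = 0 - j6433 Ω
Step 3 — Series combination: Z_total = R + L + C = 2080 - j6347 Ω = 6679∠-71.9° Ω.
Step 4 — Source phasor: V = 77.7∠-45.0° V = 54.94 - j54.94 V.
Step 5 — Ohm's law: I = V / Z_total = (54.94 - j54.94) / (2080 - j6347) = 0.01038 + j0.005255 A.
Step 6 — Convert to polar: |I| = 0.01163 A, ∠I = 26.9°.

I = 0.01163∠26.9° A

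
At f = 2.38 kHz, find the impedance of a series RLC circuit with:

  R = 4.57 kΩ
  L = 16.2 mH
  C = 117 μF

Step 1 — Angular frequency: ω = 2π·f = 2π·2380 = 1.495e+04 rad/s.
Step 2 — Component impedances:
  R: Z = R = 4570 Ω
  L: Z = jωL = j·1.495e+04·0.0162 = 0 + j242.3 Ω
  C: Z = 1/(jωC) = -j/(ω·C) = 0 - j0.5716 Ω
Step 3 — Series combination: Z_total = R + L + C = 4570 + j241.7 Ω = 4576∠3.0° Ω.

Z = 4570 + j241.7 Ω = 4576∠3.0° Ω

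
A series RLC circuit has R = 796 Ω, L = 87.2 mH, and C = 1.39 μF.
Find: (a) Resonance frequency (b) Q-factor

Step 1 — Resonance condition Im(Z)=0 gives ω₀ = 1/√(LC).
Step 2 — ω₀ = 1/√(0.0872·1.39e-06) = 2872 rad/s.
Step 3 — f₀ = ω₀/(2π) = 457.1 Hz.
Step 4 — Series Q: Q = ω₀L/R = 2872·0.0872/796 = 0.3147.

(a) f₀ = 457.1 Hz  (b) Q = 0.3147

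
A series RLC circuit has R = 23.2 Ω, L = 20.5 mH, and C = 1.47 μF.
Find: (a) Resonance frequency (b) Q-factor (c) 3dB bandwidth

Step 1 — Resonance: ω₀ = 1/√(LC) = 1/√(0.0205·1.47e-06) = 5761 rad/s.
Step 2 — f₀ = ω₀/(2π) = 916.8 Hz.
Step 3 — Series Q: Q = ω₀L/R = 5761·0.0205/23.2 = 5.09.
Step 4 — Bandwidth: Δω = ω₀/Q = 1132 rad/s; BW = Δω/(2π) = 180.1 Hz.

(a) f₀ = 916.8 Hz  (b) Q = 5.09  (c) BW = 180.1 Hz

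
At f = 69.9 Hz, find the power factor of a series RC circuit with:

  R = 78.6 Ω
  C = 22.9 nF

Step 1 — Angular frequency: ω = 2π·f = 2π·69.9 = 439.2 rad/s.
Step 2 — Component impedances:
  R: Z = R = 78.6 Ω
  C: Z = 1/(jωC) = -j/(ω·C) = 0 - j9.943e+04 Ω
Step 3 — Series combination: Z_total = R + C = 78.6 - j9.943e+04 Ω = 9.943e+04∠-90.0° Ω.
Step 4 — Power factor: PF = cos(φ) = Re(Z)/|Z| = 78.6/9.943e+04 = 0.0007905.
Step 5 — Type: Im(Z) = -9.943e+04 ⇒ leading (phase φ = -90.0°).

PF = 0.0007905 (leading, φ = -90.0°)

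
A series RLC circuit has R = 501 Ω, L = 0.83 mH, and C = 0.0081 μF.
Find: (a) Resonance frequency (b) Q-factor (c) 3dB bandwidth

Step 1 — Resonance condition Im(Z)=0 gives ω₀ = 1/√(LC).
Step 2 — ω₀ = 1/√(0.00083·8.1e-09) = 3.857e+05 rad/s.
Step 3 — f₀ = ω₀/(2π) = 6.138e+04 Hz.
Step 4 — Series Q: Q = ω₀L/R = 3.857e+05·0.00083/501 = 0.6389.
Step 5 — 3dB bandwidth: Δω = ω₀/Q = 6.036e+05 rad/s; BW = Δω/(2π) = 9.607e+04 Hz.

(a) f₀ = 6.138e+04 Hz  (b) Q = 0.6389  (c) BW = 9.607e+04 Hz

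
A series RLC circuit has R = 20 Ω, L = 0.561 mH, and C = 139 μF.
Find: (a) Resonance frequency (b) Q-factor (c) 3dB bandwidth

Step 1 — Resonance condition Im(Z)=0 gives ω₀ = 1/√(LC).
Step 2 — ω₀ = 1/√(0.000561·0.000139) = 3581 rad/s.
Step 3 — f₀ = ω₀/(2π) = 569.9 Hz.
Step 4 — Series Q: Q = ω₀L/R = 3581·0.000561/20 = 0.1004.
Step 5 — 3dB bandwidth: Δω = ω₀/Q = 3.565e+04 rad/s; BW = Δω/(2π) = 5674 Hz.

(a) f₀ = 569.9 Hz  (b) Q = 0.1004  (c) BW = 5674 Hz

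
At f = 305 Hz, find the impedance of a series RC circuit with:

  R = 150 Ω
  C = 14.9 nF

Step 1 — Angular frequency: ω = 2π·f = 2π·305 = 1916 rad/s.
Step 2 — Component impedances:
  R: Z = R = 150 Ω
  C: Z = 1/(jωC) = -j/(ω·C) = 0 - j3.502e+04 Ω
Step 3 — Series combination: Z_total = R + C = 150 - j3.502e+04 Ω = 3.502e+04∠-89.8° Ω.

Z = 150 - j3.502e+04 Ω = 3.502e+04∠-89.8° Ω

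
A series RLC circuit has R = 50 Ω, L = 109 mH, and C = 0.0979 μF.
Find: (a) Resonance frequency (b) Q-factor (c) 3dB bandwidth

Step 1 — Resonance condition Im(Z)=0 gives ω₀ = 1/√(LC).
Step 2 — ω₀ = 1/√(0.109·9.79e-08) = 9680 rad/s.
Step 3 — f₀ = ω₀/(2π) = 1541 Hz.
Step 4 — Series Q: Q = ω₀L/R = 9680·0.109/50 = 21.1.
Step 5 — 3dB bandwidth: Δω = ω₀/Q = 458.7 rad/s; BW = Δω/(2π) = 73.01 Hz.

(a) f₀ = 1541 Hz  (b) Q = 21.1  (c) BW = 73.01 Hz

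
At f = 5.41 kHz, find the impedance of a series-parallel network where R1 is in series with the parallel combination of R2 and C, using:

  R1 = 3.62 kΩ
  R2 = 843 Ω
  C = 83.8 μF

Step 1 — Angular frequency: ω = 2π·f = 2π·5410 = 3.399e+04 rad/s.
Step 2 — Component impedances:
  R1: Z = R = 3620 Ω
  R2: Z = R = 843 Ω
  C: Z = 1/(jωC) = -j/(ω·C) = 0 - j0.3511 Ω
Step 3 — Parallel branch: R2 || C = 1/(1/R2 + 1/C) = 0.0001462 - j0.3511 Ω.
Step 4 — Series with R1: Z_total = R1 + (R2 || C) = 3620 - j0.3511 Ω = 3620∠-0.0° Ω.

Z = 3620 - j0.3511 Ω = 3620∠-0.0° Ω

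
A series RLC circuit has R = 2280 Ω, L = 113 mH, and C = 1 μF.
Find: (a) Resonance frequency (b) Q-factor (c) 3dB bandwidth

Step 1 — Resonance condition Im(Z)=0 gives ω₀ = 1/√(LC).
Step 2 — ω₀ = 1/√(0.113·1e-06) = 2975 rad/s.
Step 3 — f₀ = ω₀/(2π) = 473.5 Hz.
Step 4 — Series Q: Q = ω₀L/R = 2975·0.113/2280 = 0.1474.
Step 5 — 3dB bandwidth: Δω = ω₀/Q = 2.018e+04 rad/s; BW = Δω/(2π) = 3211 Hz.

(a) f₀ = 473.5 Hz  (b) Q = 0.1474  (c) BW = 3211 Hz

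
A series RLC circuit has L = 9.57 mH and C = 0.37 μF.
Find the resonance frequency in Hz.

Step 1 — Resonance condition Im(Z)=0 gives ω₀ = 1/√(LC).
Step 2 — ω₀ = 1/√(0.00957·3.7e-07) = 1.681e+04 rad/s.
Step 3 — f₀ = ω₀/(2π) = 2675 Hz.

f₀ = 2675 Hz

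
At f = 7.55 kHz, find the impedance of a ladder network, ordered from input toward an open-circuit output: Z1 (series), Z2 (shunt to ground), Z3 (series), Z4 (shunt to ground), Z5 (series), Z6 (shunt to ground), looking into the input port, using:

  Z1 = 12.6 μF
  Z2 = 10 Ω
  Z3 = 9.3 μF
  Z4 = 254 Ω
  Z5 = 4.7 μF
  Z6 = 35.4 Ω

Step 1 — Angular frequency: ω = 2π·f = 2π·7550 = 4.744e+04 rad/s.
Step 2 — Component impedances:
  Z1: Z = 1/(jωC) = -j/(ω·C) = 0 - j1.673 Ω
  Z2: Z = R = 10 Ω
  Z3: Z = 1/(jωC) = -j/(ω·C) = 0 - j2.267 Ω
  Z4: Z = R = 254 Ω
  Z5: Z = 1/(jωC) = -j/(ω·C) = 0 - j4.485 Ω
  Z6: Z = R = 35.4 Ω
Step 3 — Ladder network (open output): work backward from the far end, alternating series and parallel combinations. Z_in = 7.614 - j2.005 Ω = 7.874∠-14.8° Ω.

Z = 7.614 - j2.005 Ω = 7.874∠-14.8° Ω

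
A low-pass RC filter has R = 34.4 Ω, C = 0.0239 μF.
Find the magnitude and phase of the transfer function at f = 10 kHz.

Step 1 — Angular frequency: ω = 2π·1e+04 = 6.283e+04 rad/s.
Step 2 — Transfer function: H(jω) = 1/(1 + jωRC).
Step 3 — Denominator: 1 + jωRC = 1 + j·6.283e+04·34.4·2.39e-08 = 1 + j0.05166.
Step 4 — H = 0.9973 - j0.05152.
Step 5 — Magnitude: |H| = 0.9987 (-0.0 dB); phase: φ = -3.0°.

|H| = 0.9987 (-0.0 dB), φ = -3.0°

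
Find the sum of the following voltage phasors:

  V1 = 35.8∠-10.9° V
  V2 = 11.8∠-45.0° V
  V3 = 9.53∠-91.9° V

Step 1 — Convert each phasor to rectangular form:
  V1 = 35.8·(cos(-10.9°) + j·sin(-10.9°)) = 35.15 - j6.77 V
  V2 = 11.8·(cos(-45.0°) + j·sin(-45.0°)) = 8.344 - j8.344 V
  V3 = 9.53·(cos(-91.9°) + j·sin(-91.9°)) = -0.316 - j9.525 V
Step 2 — Sum components: V_total = 43.18 - j24.64 V.
Step 3 — Convert to polar: |V_total| = 49.72 V, ∠V_total = -29.7°.

V_total = 49.72∠-29.7° V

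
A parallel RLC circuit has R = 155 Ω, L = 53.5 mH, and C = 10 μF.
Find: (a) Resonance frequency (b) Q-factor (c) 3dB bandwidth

Step 1 — Resonance: ω₀ = 1/√(LC) = 1/√(0.0535·1e-05) = 1367 rad/s.
Step 2 — f₀ = ω₀/(2π) = 217.6 Hz.
Step 3 — Parallel Q: Q = R/(ω₀L) = 155/(1367·0.0535) = 2.119.
Step 4 — Bandwidth: Δω = ω₀/Q = 645.2 rad/s; BW = Δω/(2π) = 102.7 Hz.

(a) f₀ = 217.6 Hz  (b) Q = 2.119  (c) BW = 102.7 Hz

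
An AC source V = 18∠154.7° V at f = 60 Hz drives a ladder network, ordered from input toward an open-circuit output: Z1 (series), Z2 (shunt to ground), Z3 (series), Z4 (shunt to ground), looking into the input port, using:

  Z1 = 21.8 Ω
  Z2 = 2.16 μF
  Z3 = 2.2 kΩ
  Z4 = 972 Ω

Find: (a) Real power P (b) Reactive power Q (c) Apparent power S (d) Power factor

Step 1 — Angular frequency: ω = 2π·f = 2π·60 = 377 rad/s.
Step 2 — Component impedances:
  Z1: Z = R = 21.8 Ω
  Z2: Z = 1/(jωC) = -j/(ω·C) = 0 - j1228 Ω
  Z3: Z = R = 2200 Ω
  Z4: Z = R = 972 Ω
Step 3 — Ladder network (open output): work backward from the far end, alternating series and parallel combinations. Z_in = 435.3 - j1068 Ω = 1153∠-67.8° Ω.
Step 4 — Source phasor: V = 18∠154.7° V = -16.27 + j7.692 V.
Step 5 — Current: I = V / Z = -0.0115 - j0.01055 A = 0.01561∠-137.5° A.
Step 6 — Complex power: S = V·I* = 0.106 - j0.2602 VA.
Step 7 — Real power: P = Re(S) = 0.106 W.
Step 8 — Reactive power: Q = Im(S) = -0.2602 VAR.
Step 9 — Apparent power: |S| = 0.2809 VA.
Step 10 — Power factor: PF = P/|S| = 0.3774 (leading).

(a) P = 0.106 W  (b) Q = -0.2602 VAR  (c) S = 0.2809 VA  (d) PF = 0.3774 (leading)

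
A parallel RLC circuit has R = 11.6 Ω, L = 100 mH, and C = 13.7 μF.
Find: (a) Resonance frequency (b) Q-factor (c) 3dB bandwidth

Step 1 — Resonance: ω₀ = 1/√(LC) = 1/√(0.1·1.37e-05) = 854.4 rad/s.
Step 2 — f₀ = ω₀/(2π) = 136 Hz.
Step 3 — Parallel Q: Q = R/(ω₀L) = 11.6/(854.4·0.1) = 0.1358.
Step 4 — Bandwidth: Δω = ω₀/Q = 6292 rad/s; BW = Δω/(2π) = 1001 Hz.

(a) f₀ = 136 Hz  (b) Q = 0.1358  (c) BW = 1001 Hz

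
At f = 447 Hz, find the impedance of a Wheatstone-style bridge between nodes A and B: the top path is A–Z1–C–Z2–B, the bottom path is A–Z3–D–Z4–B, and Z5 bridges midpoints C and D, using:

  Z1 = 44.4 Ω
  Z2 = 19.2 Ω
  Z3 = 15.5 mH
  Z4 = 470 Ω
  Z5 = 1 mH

Step 1 — Angular frequency: ω = 2π·f = 2π·447 = 2809 rad/s.
Step 2 — Component impedances:
  Z1: Z = R = 44.4 Ω
  Z2: Z = R = 19.2 Ω
  Z3: Z = jωL = j·2809·0.0155 = 0 + j43.53 Ω
  Z4: Z = R = 470 Ω
  Z5: Z = jωL = j·2809·0.001 = 0 + j2.809 Ω
Step 3 — Bridge requires nodal analysis (the Z5 bridge couples midpoints C and D, so the two paths cannot be reduced to a simple series/parallel combination). Setting node B to ground and injecting 1 A at node A, the 3-node admittance system at A, C, D solves to V_A = Z_AB = 41.49 + j22.07 Ω = 46.99∠28.0° Ω.

Z = 41.49 + j22.07 Ω = 46.99∠28.0° Ω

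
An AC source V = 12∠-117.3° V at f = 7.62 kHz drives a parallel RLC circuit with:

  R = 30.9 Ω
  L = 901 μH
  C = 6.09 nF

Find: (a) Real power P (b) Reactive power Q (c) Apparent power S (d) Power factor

Step 1 — Angular frequency: ω = 2π·f = 2π·7620 = 4.788e+04 rad/s.
Step 2 — Component impedances:
  R: Z = R = 30.9 Ω
  L: Z = jωL = j·4.788e+04·0.000901 = 0 + j43.14 Ω
  C: Z = 1/(jωC) = -j/(ω·C) = 0 - j3430 Ω
Step 3 — Parallel combination: 1/Z_total = 1/R + 1/L + 1/C; Z_total = 20.6 + j14.57 Ω = 25.23∠35.3° Ω.
Step 4 — Source phasor: V = 12∠-117.3° V = -5.504 - j10.66 V.
Step 5 — Current: I = V / Z = -0.4222 - j0.2191 A = 0.4757∠-152.6° A.
Step 6 — Complex power: S = V·I* = 4.66 + j3.296 VA.
Step 7 — Real power: P = Re(S) = 4.66 W.
Step 8 — Reactive power: Q = Im(S) = 3.296 VAR.
Step 9 — Apparent power: |S| = 5.708 VA.
Step 10 — Power factor: PF = P/|S| = 0.8164 (lagging).

(a) P = 4.66 W  (b) Q = 3.296 VAR  (c) S = 5.708 VA  (d) PF = 0.8164 (lagging)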